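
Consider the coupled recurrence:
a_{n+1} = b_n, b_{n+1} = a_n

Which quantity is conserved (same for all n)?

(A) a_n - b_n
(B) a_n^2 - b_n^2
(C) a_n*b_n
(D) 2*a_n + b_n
C

Replace a_n by a_{n+1} = b_n and b_n by b_{n+1} = a_n in each option and simplify:
(A) a_n - b_n  ->  (b_n) - (a_n) = -a_n + b_n   [not conserved]
(B) a_n^2 - b_n^2  ->  (b_n)^2 - (a_n)^2 = -a_n^2 + b_n^2   [not conserved]
(C) a_n*b_n  ->  (b_n)*(a_n) = a_n*b_n   [conserved]
(D) 2*a_n + b_n  ->  2*(b_n) + (a_n) = a_n + 2*b_n   [not conserved]

Only (C) a_n*b_n returns to itself after one step, so it is the conserved quantity.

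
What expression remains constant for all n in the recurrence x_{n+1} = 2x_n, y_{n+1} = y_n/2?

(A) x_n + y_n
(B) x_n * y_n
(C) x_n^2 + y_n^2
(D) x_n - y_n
B

For the recurrence x_{n+1} = 2x_n, y_{n+1} = y_n/2:

x_{n+1} * y_{n+1} = (2x_n) * (y_n/2) = x_n * y_n
The product is conserved.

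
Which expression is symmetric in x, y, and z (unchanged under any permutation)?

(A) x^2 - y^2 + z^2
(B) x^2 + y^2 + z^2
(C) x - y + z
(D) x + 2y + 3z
B

A symmetric expression is unchanged when the variables are permuted; here the transformation to test is the swap (x, y) -> (y, x).
A symmetric expression must survive every permutation; the single swap x <-> y already eliminates the distractors, and the keyed expression is also unchanged by x <-> z and y <-> z (each variable enters it in exactly the same way).
Substitute the transformed coordinates into each option and compare with the original:
(A) x^2 - y^2 + z^2  ->  (y)^2 - (x)^2 + z^2 = -x^2 + y^2 + z^2   [differs from x^2 - y^2 + z^2: not invariant]
(B) x^2 + y^2 + z^2  ->  (y)^2 + (x)^2 + z^2 = x^2 + y^2 + z^2   [equals x^2 + y^2 + z^2: invariant]
(C) x - y + z  ->  (y) - (x) + z = -x + y + z   [differs from x - y + z: not invariant]
(D) x + 2y + 3z  ->  (y) + 2(x) + 3z = 2x + y + 3z   [differs from x + 2y + 3z: not invariant]

Only option (B), x^2 + y^2 + z^2, is unchanged by the transformation.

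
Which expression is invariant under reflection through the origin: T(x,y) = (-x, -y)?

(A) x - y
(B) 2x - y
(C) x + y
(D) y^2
D

The map is reflection through the origin: T(x,y) = (-x, -y).
Substitute the transformed coordinates into each option and compare with the original:
(A) x - y  ->  (-x) - (-y) = -x + y   [differs from x - y: not invariant]
(B) 2x - y  ->  2(-x) - (-y) = -2x + y   [differs from 2x - y: not invariant]
(C) x + y  ->  (-x) + (-y) = -x - y   [differs from x + y: not invariant]
(D) y^2  ->  (-y)^2 = y^2   [equals y^2: invariant]

Only option (D), y^2, is unchanged by the transformation.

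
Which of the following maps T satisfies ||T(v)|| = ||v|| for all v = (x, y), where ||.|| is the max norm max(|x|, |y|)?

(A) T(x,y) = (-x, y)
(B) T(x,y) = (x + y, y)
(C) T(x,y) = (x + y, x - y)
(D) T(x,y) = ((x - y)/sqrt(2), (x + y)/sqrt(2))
A

A transformation preserves a norm if ||T(v)|| = ||v|| for every v; a single vector where the norm changes rules an option out.

(A) T(x,y) = (-x, y): preserves the norm -- it only permutes the coordinates and/or flips signs, which leaves max(|x|, |y|) unchanged.
(B) T(x,y) = (x + y, y): v = (1, 1) has norm max(|1|, |1|) = 1, but T(v) = (2, 1) has norm 2 -- not preserved.
(C) T(x,y) = (x + y, x - y): v = (1, 1) has norm max(|1|, |1|) = 1, but T(v) = (2, 0) has norm 2 -- not preserved.
(D) T(x,y) = ((x - y)/sqrt(2), (x + y)/sqrt(2)): v = (1, 0) has norm max(|1|, |0|) = 1, but T(v) = (sqrt(2)/2, sqrt(2)/2) has norm sqrt(2)/2 -- not preserved.

Therefore the answer is (A).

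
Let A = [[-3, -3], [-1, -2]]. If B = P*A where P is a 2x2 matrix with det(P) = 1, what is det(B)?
3

By the multiplicative property of determinants, det(B) = det(P*A) = det(P) * det(A) = det(A),
so the determinant is invariant under multiplication by any determinant-1 matrix; we just need det(A).

det(A) = (-3)(-2) - (-3)(-1) = 6 - 3 = 3

Therefore det(B) = 1 * 3 = 3.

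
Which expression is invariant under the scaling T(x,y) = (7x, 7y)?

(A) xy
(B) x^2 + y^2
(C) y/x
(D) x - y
C

Under the uniform scaling T(x,y) = (7x, 7y):
Substitute the transformed coordinates into each option and compare with the original:
(A) xy  ->  (7x)(7y) = 49xy   [differs from xy: not invariant]
(B) x^2 + y^2  ->  (7x)^2 + (7y)^2 = 49x^2 + 49y^2   [differs from x^2 + y^2: not invariant]
(C) y/x  ->  (7y)/(7x) = y/x   [equals y/x: invariant]
(D) x - y  ->  (7x) - (7y) = 7x - 7y   [differs from x - y: not invariant]

Only option (C), y/x, is unchanged by the transformation.
The common factor 7 cancels in a ratio of coordinates, while sums, products and sums of squares pick up factors of 7 or 49.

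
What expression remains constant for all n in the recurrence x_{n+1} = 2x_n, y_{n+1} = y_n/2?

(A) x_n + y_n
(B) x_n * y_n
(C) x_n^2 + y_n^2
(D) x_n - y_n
B

For the recurrence x_{n+1} = 2x_n, y_{n+1} = y_n/2:

x_{n+1} * y_{n+1} = (2x_n) * (y_n/2) = x_n * y_n
The product is conserved.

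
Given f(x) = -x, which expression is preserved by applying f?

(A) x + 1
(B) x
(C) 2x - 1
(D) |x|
D

For f(x) = -x:
Applying f replaces x by -x. Since |-x| = |x|, the absolute value is unchanged by f, whereas x -> -x, 2x - 1 -> -2x - 1 and x + 1 -> -x + 1 all change.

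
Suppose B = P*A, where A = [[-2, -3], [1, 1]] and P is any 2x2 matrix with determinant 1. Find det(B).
1

By the multiplicative property of determinants, det(B) = det(P*A) = det(P) * det(A) = det(A),
so the determinant is invariant under multiplication by any determinant-1 matrix; we just need det(A).

det(A) = (-2)(1) - (-3)(1) = -2 - (-3) = 1

Therefore det(B) = 1 * 1 = 1.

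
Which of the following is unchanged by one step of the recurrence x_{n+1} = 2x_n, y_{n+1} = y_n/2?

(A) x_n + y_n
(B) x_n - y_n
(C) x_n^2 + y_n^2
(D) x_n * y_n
D

For the recurrence x_{n+1} = 2x_n, y_{n+1} = y_n/2:

x_{n+1} * y_{n+1} = (2x_n) * (y_n/2) = x_n * y_n
The product is conserved.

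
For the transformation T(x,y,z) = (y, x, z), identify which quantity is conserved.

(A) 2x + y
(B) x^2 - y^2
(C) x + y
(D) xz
C

Apply T(x,y,z) = (y, x, z) to each option, i.e. replace (x, y, z) by the transformed coordinates.
Substitute the transformed coordinates into each option and compare with the original:
(A) 2x + y  ->  2(y) + (x) = x + 2y   [differs from 2x + y: not invariant]
(B) x^2 - y^2  ->  (y)^2 - (x)^2 = -x^2 + y^2   [differs from x^2 - y^2: not invariant]
(C) x + y  ->  (y) + (x) = x + y   [equals x + y: invariant]
(D) xz  ->  (y)(z) = yz   [differs from xz: not invariant]

Only option (C), x + y, is unchanged by the transformation.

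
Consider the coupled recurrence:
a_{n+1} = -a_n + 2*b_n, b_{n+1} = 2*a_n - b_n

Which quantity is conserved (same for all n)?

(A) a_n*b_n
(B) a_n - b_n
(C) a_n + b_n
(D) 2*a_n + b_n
C

Replace a_n by a_{n+1} = -a_n + 2*b_n and b_n by b_{n+1} = 2*a_n - b_n in each option and simplify:
(A) a_n*b_n  ->  (-a_n + 2*b_n)*(2*a_n - b_n) = -2*a_n^2 + 5*a_n*b_n - 2*b_n^2   [not conserved]
(B) a_n - b_n  ->  (-a_n + 2*b_n) - (2*a_n - b_n) = -3*a_n + 3*b_n   [not conserved]
(C) a_n + b_n  ->  (-a_n + 2*b_n) + (2*a_n - b_n) = a_n + b_n   [conserved]
(D) 2*a_n + b_n  ->  2*(-a_n + 2*b_n) + (2*a_n - b_n) = 3*b_n   [not conserved]

Only (C) a_n + b_n returns to itself after one step, so it is the conserved quantity.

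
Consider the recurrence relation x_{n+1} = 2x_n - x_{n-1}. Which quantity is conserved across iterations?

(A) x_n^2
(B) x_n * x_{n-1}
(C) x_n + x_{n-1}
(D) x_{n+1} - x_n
D

For the recurrence x_{n+1} = 2x_n - x_{n-1}:

If x_{n+1} = 2x_n - x_{n-1}, then:
x_{n+1} - x_n = x_n - x_{n-1}
The first difference is constant throughout the sequence.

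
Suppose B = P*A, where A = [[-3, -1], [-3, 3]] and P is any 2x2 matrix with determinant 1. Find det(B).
-12

By the multiplicative property of determinants, det(B) = det(P*A) = det(P) * det(A) = det(A),
so the determinant is invariant under multiplication by any determinant-1 matrix; we just need det(A).

det(A) = (-3)(3) - (-1)(-3) = -9 - 3 = -12

Therefore det(B) = 1 * (-12) = -12.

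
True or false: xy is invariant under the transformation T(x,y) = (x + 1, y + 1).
False

Substitute T(x,y) = (x + 1, y + 1) into the expression and compare with the original.

Original: xy
After applying T: (x + 1)(y + 1) = xy + x + y + 1

This differs from the original xy (difference: x + y + 1), so the expression is NOT invariant.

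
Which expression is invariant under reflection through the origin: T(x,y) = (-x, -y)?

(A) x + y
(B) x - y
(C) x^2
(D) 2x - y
C

The map is reflection through the origin: T(x,y) = (-x, -y).
Substitute the transformed coordinates into each option and compare with the original:
(A) x + y  ->  (-x) + (-y) = -x - y   [differs from x + y: not invariant]
(B) x - y  ->  (-x) - (-y) = -x + y   [differs from x - y: not invariant]
(C) x^2  ->  (-x)^2 = x^2   [equals x^2: invariant]
(D) 2x - y  ->  2(-x) - (-y) = -2x + y   [differs from 2x - y: not invariant]

Only option (C), x^2, is unchanged by the transformation.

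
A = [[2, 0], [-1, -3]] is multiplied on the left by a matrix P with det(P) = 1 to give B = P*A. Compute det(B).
-6

By the multiplicative property of determinants, det(B) = det(P*A) = det(P) * det(A) = det(A),
so the determinant is invariant under multiplication by any determinant-1 matrix; we just need det(A).

det(A) = (2)(-3) - (0)(-1) = -6 - 0 = -6

Therefore det(B) = 1 * (-6) = -6.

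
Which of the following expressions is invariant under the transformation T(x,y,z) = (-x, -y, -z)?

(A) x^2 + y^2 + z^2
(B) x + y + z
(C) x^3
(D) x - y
A

Apply T(x,y,z) = (-x, -y, -z) to each option, i.e. replace (x, y, z) by the transformed coordinates.
Substitute the transformed coordinates into each option and compare with the original:
(A) x^2 + y^2 + z^2  ->  (-x)^2 + (-y)^2 + (-z)^2 = x^2 + y^2 + z^2   [equals x^2 + y^2 + z^2: invariant]
(B) x + y + z  ->  (-x) + (-y) + (-z) = -x - y - z   [differs from x + y + z: not invariant]
(C) x^3  ->  (-x)^3 = -x^3   [differs from x^3: not invariant]
(D) x - y  ->  (-x) - (-y) = -x + y   [differs from x - y: not invariant]

Only option (A), x^2 + y^2 + z^2, is unchanged by the transformation.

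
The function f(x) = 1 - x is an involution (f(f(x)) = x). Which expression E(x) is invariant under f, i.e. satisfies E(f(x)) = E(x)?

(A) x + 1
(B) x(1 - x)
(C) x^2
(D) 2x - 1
B

Replace x by f(x) = 1 - x in each option and simplify. As a quick numerical cross-check, also compare E(3) with E(f(3)) = E(-2).

(A) x + 1  ->  (1 - x) + 1 = 2 - x; check: E(3) = 4 but E(-2) = -1.   [not invariant]
(B) x(1 - x)  ->  (1 - x)(1 - (1 - x)), which simplifies back to x(1 - x); check: E(3) = -6, E(-2) = -6.   [invariant]
(C) x^2  ->  (1 - x)^2 = (x - 1)^2; check: E(3) = 9 but E(-2) = 4.   [not invariant]
(D) 2x - 1  ->  2(1 - x) - 1 = 1 - 2x; check: E(3) = 5 but E(-2) = -5.   [not invariant]

Only (B) is unchanged. E is symmetric under swapping x with f(x) = 1 - x, which is exactly what an involution does.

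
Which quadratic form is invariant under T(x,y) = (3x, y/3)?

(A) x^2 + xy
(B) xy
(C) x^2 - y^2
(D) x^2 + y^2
B

T multiplies x by 3 and divides y by 3.
Substitute the transformed coordinates into each option and compare with the original:
(A) x^2 + xy  ->  (3x)^2 + (3x)(y/3) = 9x^2 + xy   [differs from x^2 + xy: not invariant]
(B) xy  ->  (3x)(y/3) = xy   [equals xy: invariant]
(C) x^2 - y^2  ->  (3x)^2 - (y/3)^2 = 9x^2 - y^2/9   [differs from x^2 - y^2: not invariant]
(D) x^2 + y^2  ->  (3x)^2 + (y/3)^2 = 9x^2 + y^2/9   [differs from x^2 + y^2: not invariant]

Only option (B), xy, is unchanged by the transformation.
The factors 3 and 1/3 cancel only in the pure product xy.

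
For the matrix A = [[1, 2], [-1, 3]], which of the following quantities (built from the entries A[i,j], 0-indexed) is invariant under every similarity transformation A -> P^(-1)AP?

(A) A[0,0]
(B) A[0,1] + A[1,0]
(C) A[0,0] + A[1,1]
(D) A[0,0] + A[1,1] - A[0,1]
C

A[0,0] + A[1,1] is the trace of A. By the cyclic property of the trace, tr(P^(-1)AP) = tr(APP^(-1)) = tr(A), so it is the same for every matrix similar to A.

The other combinations are not similarity invariants. For example, take P = [[1, -1], [0, 1]] (det P = 1), so P^(-1) = [[1, 1], [0, 1]] and
B = P^(-1)AP = [[0, 5], [-1, 4]].
Evaluating each option on A and on B:
(A) A[0,0]: 1 for A, 0 for B -> changes
(B) A[0,1] + A[1,0]: 1 for A, 4 for B -> changes
(C) A[0,0] + A[1,1]: 4 for A, 4 for B -> unchanged
(D) A[0,0] + A[1,1] - A[0,1]: 2 for A, -1 for B -> changes

Only (C) A[0,0] + A[1,1] = 4 survives (and it does so for every P, not just this one), so it is the invariant.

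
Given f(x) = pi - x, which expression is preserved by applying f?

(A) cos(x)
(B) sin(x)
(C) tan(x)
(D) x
B

For f(x) = pi - x:
sin(pi - x) = sin(x), so sine is invariant under this transformation.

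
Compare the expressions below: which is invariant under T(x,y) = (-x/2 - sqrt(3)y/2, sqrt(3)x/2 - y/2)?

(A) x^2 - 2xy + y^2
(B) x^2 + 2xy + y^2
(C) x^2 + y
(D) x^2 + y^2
D

An expression E(x,y) is invariant under T if E(T(x,y)) = E(x,y). Here T(x,y) = (-x/2 - sqrt(3)y/2, sqrt(3)x/2 - y/2).
Substitute the transformed coordinates into each option and compare with the original:
(A) x^2 - 2xy + y^2  ->  (-x/2 - sqrt(3)y/2)^2 - 2(-x/2 - sqrt(3)y/2)(sqrt(3)x/2 - y/2) + (sqrt(3)x/2 - y/2)^2 = sqrt(3)x^2/2 + x^2 + xy - sqrt(3)y^2/2 + y^2   [differs from x^2 - 2xy + y^2: not invariant]
(B) x^2 + 2xy + y^2  ->  (-x/2 - sqrt(3)y/2)^2 + 2(-x/2 - sqrt(3)y/2)(sqrt(3)x/2 - y/2) + (sqrt(3)x/2 - y/2)^2 = -sqrt(3)x^2/2 + x^2 - xy + sqrt(3)y^2/2 + y^2   [differs from x^2 + 2xy + y^2: not invariant]
(C) x^2 + y  ->  (-x/2 - sqrt(3)y/2)^2 + (sqrt(3)x/2 - y/2) = x^2/4 + sqrt(3)xy/2 + sqrt(3)x/2 + 3y^2/4 - y/2   [differs from x^2 + y: not invariant]
(D) x^2 + y^2  ->  (-x/2 - sqrt(3)y/2)^2 + (sqrt(3)x/2 - y/2)^2 = x^2 + y^2   [equals x^2 + y^2: invariant]

Only option (D), x^2 + y^2, is unchanged by the transformation.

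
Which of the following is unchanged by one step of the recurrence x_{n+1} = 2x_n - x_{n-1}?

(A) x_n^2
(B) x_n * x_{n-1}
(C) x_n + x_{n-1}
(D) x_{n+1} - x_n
D

For the recurrence x_{n+1} = 2x_n - x_{n-1}:

If x_{n+1} = 2x_n - x_{n-1}, then:
x_{n+1} - x_n = x_n - x_{n-1}
The first difference is constant throughout the sequence.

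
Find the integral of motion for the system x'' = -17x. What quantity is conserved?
E = (x')^2 + 17x^2

Multiply the equation by x':
x' * x'' = -17x * x'
The left side is d/dt[(x')^2/2] and the right side is d/dt[-17x^2/2], so
d/dt[(x')^2/2 + 17x^2/2] = 0, i.e. (x')^2/2 + 17x^2/2 = constant.
Multiplying by 2, the integral of motion is E = (x')^2 + 17x^2.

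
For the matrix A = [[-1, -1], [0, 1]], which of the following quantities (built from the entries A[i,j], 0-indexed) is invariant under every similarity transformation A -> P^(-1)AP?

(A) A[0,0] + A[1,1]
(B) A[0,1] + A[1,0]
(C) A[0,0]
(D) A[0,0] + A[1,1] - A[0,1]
A

A[0,0] + A[1,1] is the trace of A. By the cyclic property of the trace, tr(P^(-1)AP) = tr(APP^(-1)) = tr(A), so it is the same for every matrix similar to A.

The other combinations are not similarity invariants. For example, take P = [[1, 1], [1, 2]] (det P = 1), so P^(-1) = [[2, -1], [-1, 1]] and
B = P^(-1)AP = [[-5, -8], [3, 5]].
Evaluating each option on A and on B:
(A) A[0,0] + A[1,1]: 0 for A, 0 for B -> unchanged
(B) A[0,1] + A[1,0]: -1 for A, -5 for B -> changes
(C) A[0,0]: -1 for A, -5 for B -> changes
(D) A[0,0] + A[1,1] - A[0,1]: 1 for A, 8 for B -> changes

Only (A) A[0,0] + A[1,1] = 0 survives (and it does so for every P, not just this one), so it is the invariant.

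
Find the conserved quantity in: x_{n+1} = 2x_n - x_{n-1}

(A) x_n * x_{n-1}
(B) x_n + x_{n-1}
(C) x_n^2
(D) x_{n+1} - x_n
D

For the recurrence x_{n+1} = 2x_n - x_{n-1}:

If x_{n+1} = 2x_n - x_{n-1}, then:
x_{n+1} - x_n = x_n - x_{n-1}
The first difference is constant throughout the sequence.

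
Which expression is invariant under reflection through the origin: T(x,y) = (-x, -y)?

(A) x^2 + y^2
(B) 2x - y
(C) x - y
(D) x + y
A

The map is reflection through the origin: T(x,y) = (-x, -y).
Substitute the transformed coordinates into each option and compare with the original:
(A) x^2 + y^2  ->  (-x)^2 + (-y)^2 = x^2 + y^2   [equals x^2 + y^2: invariant]
(B) 2x - y  ->  2(-x) - (-y) = -2x + y   [differs from 2x - y: not invariant]
(C) x - y  ->  (-x) - (-y) = -x + y   [differs from x - y: not invariant]
(D) x + y  ->  (-x) + (-y) = -x - y   [differs from x + y: not invariant]

Only option (A), x^2 + y^2, is unchanged by the transformation.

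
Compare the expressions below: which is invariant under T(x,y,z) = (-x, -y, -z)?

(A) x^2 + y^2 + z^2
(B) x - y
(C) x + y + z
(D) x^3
A

Apply T(x,y,z) = (-x, -y, -z) to each option, i.e. replace (x, y, z) by the transformed coordinates.
Substitute the transformed coordinates into each option and compare with the original:
(A) x^2 + y^2 + z^2  ->  (-x)^2 + (-y)^2 + (-z)^2 = x^2 + y^2 + z^2   [equals x^2 + y^2 + z^2: invariant]
(B) x - y  ->  (-x) - (-y) = -x + y   [differs from x - y: not invariant]
(C) x + y + z  ->  (-x) + (-y) + (-z) = -x - y - z   [differs from x + y + z: not invariant]
(D) x^3  ->  (-x)^3 = -x^3   [differs from x^3: not invariant]

Only option (A), x^2 + y^2 + z^2, is unchanged by the transformation.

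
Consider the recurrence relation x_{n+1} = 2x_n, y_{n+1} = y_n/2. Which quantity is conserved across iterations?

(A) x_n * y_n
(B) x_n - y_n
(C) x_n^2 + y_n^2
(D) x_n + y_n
A

For the recurrence x_{n+1} = 2x_n, y_{n+1} = y_n/2:

x_{n+1} * y_{n+1} = (2x_n) * (y_n/2) = x_n * y_n
The product is conserved.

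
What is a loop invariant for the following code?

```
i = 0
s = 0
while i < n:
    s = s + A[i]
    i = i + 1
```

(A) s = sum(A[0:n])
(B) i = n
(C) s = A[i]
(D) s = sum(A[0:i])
D

A loop invariant must hold before the first iteration and be re-established by every execution of the body.

(D) s = sum(A[0:i]): Initially i = 0 and s = 0 = sum of the empty slice A[0:0]. If s = sum(A[0:i]) holds at the top of an iteration, the body sets s to sum(A[0:i]) + A[i] = sum(A[0:i+1]) and then i to i+1, so s = sum(A[0:i]) holds again. At exit i = n, giving s = sum(A[0:n]).

The other options fail:
(A) s = sum(A[0:n]): false before the loop (s = 0, not the full sum) -- it only becomes true at exit.
(B) i = n: false initially (i = 0); it is the exit condition, not an invariant.
(C) s = A[i]: after the first iteration s = A[0] but i = 1, so s = A[i] compares s with the wrong element (and fails in general).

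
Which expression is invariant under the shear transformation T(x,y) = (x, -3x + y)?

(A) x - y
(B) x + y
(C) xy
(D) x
D

Under the shear T(x,y) = (x, -3x + y):
Substitute the transformed coordinates into each option and compare with the original:
(A) x - y  ->  (x) - (-3x + y) = 4x - y   [differs from x - y: not invariant]
(B) x + y  ->  (x) + (-3x + y) = -2x + y   [differs from x + y: not invariant]
(C) xy  ->  (x)(-3x + y) = -3x^2 + xy   [differs from xy: not invariant]
(D) x  ->  (x) = x   [equals x: invariant]

Only option (D), x, is unchanged by the transformation.
A vertical shear moves points parallel to the y-axis, so the x-coordinate (and any function of x alone) is unchanged.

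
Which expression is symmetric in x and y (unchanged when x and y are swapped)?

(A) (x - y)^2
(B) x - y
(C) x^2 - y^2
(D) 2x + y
A

A symmetric expression is unchanged when the variables are permuted; here the transformation to test is the swap (x, y) -> (y, x).
Substitute the transformed coordinates into each option and compare with the original:
(A) (x - y)^2  ->  ((y) - (x))^2 = x^2 - 2xy + y^2   [equals (x - y)^2: invariant]
(B) x - y  ->  (y) - (x) = -x + y   [differs from x - y: not invariant]
(C) x^2 - y^2  ->  (y)^2 - (x)^2 = -x^2 + y^2   [differs from x^2 - y^2: not invariant]
(D) 2x + y  ->  2(y) + (x) = x + 2y   [differs from 2x + y: not invariant]

Only option (A), (x - y)^2, is unchanged by the transformation.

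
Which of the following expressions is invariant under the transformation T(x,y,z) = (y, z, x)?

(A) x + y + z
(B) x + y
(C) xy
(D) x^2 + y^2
A

Apply T(x,y,z) = (y, z, x) to each option, i.e. replace (x, y, z) by the transformed coordinates.
Substitute the transformed coordinates into each option and compare with the original:
(A) x + y + z  ->  (y) + (z) + (x) = x + y + z   [equals x + y + z: invariant]
(B) x + y  ->  (y) + (z) = y + z   [differs from x + y: not invariant]
(C) xy  ->  (y)(z) = yz   [differs from xy: not invariant]
(D) x^2 + y^2  ->  (y)^2 + (z)^2 = y^2 + z^2   [differs from x^2 + y^2: not invariant]

Only option (A), x + y + z, is unchanged by the transformation.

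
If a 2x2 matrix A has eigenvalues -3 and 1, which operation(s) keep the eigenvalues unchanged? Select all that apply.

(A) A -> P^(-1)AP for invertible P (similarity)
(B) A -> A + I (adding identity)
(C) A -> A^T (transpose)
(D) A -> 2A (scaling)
A and C

Eigenvalues are preserved by:
1. Similarity transformations: A -> P^(-1)AP (same characteristic polynomial)
2. Transpose: A^T has the same eigenvalues as A

Eigenvalues are NOT preserved by:
- Adding identity: eigenvalues become -3+1, 1+1
- Scaling: eigenvalues become -6, 2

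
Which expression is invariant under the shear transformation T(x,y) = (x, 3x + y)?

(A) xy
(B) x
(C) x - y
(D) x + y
B

Under the shear T(x,y) = (x, 3x + y):
Substitute the transformed coordinates into each option and compare with the original:
(A) xy  ->  (x)(3x + y) = 3x^2 + xy   [differs from xy: not invariant]
(B) x  ->  (x) = x   [equals x: invariant]
(C) x - y  ->  (x) - (3x + y) = -2x - y   [differs from x - y: not invariant]
(D) x + y  ->  (x) + (3x + y) = 4x + y   [differs from x + y: not invariant]

Only option (B), x, is unchanged by the transformation.
A vertical shear moves points parallel to the y-axis, so the x-coordinate (and any function of x alone) is unchanged.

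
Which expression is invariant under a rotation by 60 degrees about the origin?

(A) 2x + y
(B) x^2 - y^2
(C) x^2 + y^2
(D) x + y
C

A rotation by 60 degrees sends (x, y) to (x/2 - sqrt(3)y/2, sqrt(3)x/2 + y/2).
Substitute the transformed coordinates into each option and compare with the original:
(A) 2x + y  ->  2(x/2 - sqrt(3)y/2) + (sqrt(3)x/2 + y/2) = sqrt(3)x/2 + x - sqrt(3)y + y/2   [differs from 2x + y: not invariant]
(B) x^2 - y^2  ->  (x/2 - sqrt(3)y/2)^2 - (sqrt(3)x/2 + y/2)^2 = -x^2/2 - sqrt(3)xy + y^2/2   [differs from x^2 - y^2: not invariant]
(C) x^2 + y^2  ->  (x/2 - sqrt(3)y/2)^2 + (sqrt(3)x/2 + y/2)^2 = x^2 + y^2   [equals x^2 + y^2: invariant]
(D) x + y  ->  (x/2 - sqrt(3)y/2) + (sqrt(3)x/2 + y/2) = x/2 + sqrt(3)x/2 - sqrt(3)y/2 + y/2   [differs from x + y: not invariant]

Only option (C), x^2 + y^2, is unchanged by the transformation.
Geometrically, x^2 + y^2 is the squared distance from the origin, which every rotation about the origin preserves.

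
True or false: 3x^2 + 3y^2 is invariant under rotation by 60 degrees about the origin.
True

Applying rotation by 60 degrees: x' = x*cos(60 degrees) - y*sin(60 degrees) = x/2 - sqrt(3)y/2, y' = x*sin(60 degrees) + y*cos(60 degrees) = sqrt(3)x/2 + y/2

Substituting into 3x^2 + 3y^2:
3(x/2 - sqrt(3)y/2)^2 + 3(sqrt(3)x/2 + y/2)^2
= 3x^2 + 3y^2

This equals the original expression 3x^2 + 3y^2, so it IS invariant.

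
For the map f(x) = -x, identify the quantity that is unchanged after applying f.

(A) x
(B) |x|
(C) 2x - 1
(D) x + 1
B

For f(x) = -x:
Applying f replaces x by -x. Since |-x| = |x|, the absolute value is unchanged by f, whereas x -> -x, 2x - 1 -> -2x - 1 and x + 1 -> -x + 1 all change.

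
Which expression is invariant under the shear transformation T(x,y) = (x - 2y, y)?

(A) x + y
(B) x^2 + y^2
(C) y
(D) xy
C

Under the shear T(x,y) = (x - 2y, y):
Substitute the transformed coordinates into each option and compare with the original:
(A) x + y  ->  (x - 2y) + (y) = x - y   [differs from x + y: not invariant]
(B) x^2 + y^2  ->  (x - 2y)^2 + (y)^2 = x^2 - 4xy + 5y^2   [differs from x^2 + y^2: not invariant]
(C) y  ->  (y) = y   [equals y: invariant]
(D) xy  ->  (x - 2y)(y) = xy - 2y^2   [differs from xy: not invariant]

Only option (C), y, is unchanged by the transformation.
A horizontal shear moves points parallel to the x-axis, so the y-coordinate (and any function of y alone) is unchanged.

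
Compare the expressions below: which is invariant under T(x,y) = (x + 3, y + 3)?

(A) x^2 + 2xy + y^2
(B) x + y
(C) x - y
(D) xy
C

An expression E(x,y) is invariant under T if E(T(x,y)) = E(x,y). Here T(x,y) = (x + 3, y + 3).
Substitute the transformed coordinates into each option and compare with the original:
(A) x^2 + 2xy + y^2  ->  (x + 3)^2 + 2(x + 3)(y + 3) + (y + 3)^2 = x^2 + 2xy + 12x + y^2 + 12y + 36   [differs from x^2 + 2xy + y^2: not invariant]
(B) x + y  ->  (x + 3) + (y + 3) = x + y + 6   [differs from x + y: not invariant]
(C) x - y  ->  (x + 3) - (y + 3) = x - y   [equals x - y: invariant]
(D) xy  ->  (x + 3)(y + 3) = xy + 3x + 3y + 9   [differs from xy: not invariant]

Only option (C), x - y, is unchanged by the transformation.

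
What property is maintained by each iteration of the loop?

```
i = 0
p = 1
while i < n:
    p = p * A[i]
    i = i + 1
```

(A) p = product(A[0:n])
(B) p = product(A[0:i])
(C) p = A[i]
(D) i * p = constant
B

A loop invariant must hold before the first iteration and be re-established by every execution of the body.

(B) p = product(A[0:i]): Initially i = 0 and p = 1 = product of the empty slice A[0:0]. If p = product(A[0:i]) holds at the top of an iteration, the body sets p to product(A[0:i]) * A[i] = product(A[0:i+1]) and then i to i+1, so the property is restored. At exit i = n, giving p = product(A[0:n]).

The other options fail:
(A) p = product(A[0:n]): false before the loop (p = 1, not the full product) -- it only becomes true at exit.
(C) p = A[i]: after the first iteration p = A[0] but i = 1; in general p is a product of several elements, not a single one.
(D) i * p = constant: initially i * p = 0, but after one iteration it is 1 * A[0], which is nonzero in general.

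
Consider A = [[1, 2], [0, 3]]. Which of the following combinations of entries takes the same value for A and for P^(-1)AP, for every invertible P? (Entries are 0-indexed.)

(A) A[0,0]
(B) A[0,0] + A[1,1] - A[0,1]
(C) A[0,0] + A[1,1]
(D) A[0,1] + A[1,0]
C

A[0,0] + A[1,1] is the trace of A. By the cyclic property of the trace, tr(P^(-1)AP) = tr(APP^(-1)) = tr(A), so it is the same for every matrix similar to A.

The other combinations are not similarity invariants. For example, take P = [[1, 1], [1, 2]] (det P = 1), so P^(-1) = [[2, -1], [-1, 1]] and
B = P^(-1)AP = [[3, 4], [0, 1]].
Evaluating each option on A and on B:
(A) A[0,0]: 1 for A, 3 for B -> changes
(B) A[0,0] + A[1,1] - A[0,1]: 2 for A, 0 for B -> changes
(C) A[0,0] + A[1,1]: 4 for A, 4 for B -> unchanged
(D) A[0,1] + A[1,0]: 2 for A, 4 for B -> changes

Only (C) A[0,0] + A[1,1] = 4 survives (and it does so for every P, not just this one), so it is the invariant.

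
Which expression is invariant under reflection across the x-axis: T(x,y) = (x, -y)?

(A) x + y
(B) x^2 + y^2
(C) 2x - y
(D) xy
B

The map is reflection across the x-axis: T(x,y) = (x, -y).
Substitute the transformed coordinates into each option and compare with the original:
(A) x + y  ->  (x) + (-y) = x - y   [differs from x + y: not invariant]
(B) x^2 + y^2  ->  (x)^2 + (-y)^2 = x^2 + y^2   [equals x^2 + y^2: invariant]
(C) 2x - y  ->  2(x) - (-y) = 2x + y   [differs from 2x - y: not invariant]
(D) xy  ->  (x)(-y) = -xy   [differs from xy: not invariant]

Only option (B), x^2 + y^2, is unchanged by the transformation.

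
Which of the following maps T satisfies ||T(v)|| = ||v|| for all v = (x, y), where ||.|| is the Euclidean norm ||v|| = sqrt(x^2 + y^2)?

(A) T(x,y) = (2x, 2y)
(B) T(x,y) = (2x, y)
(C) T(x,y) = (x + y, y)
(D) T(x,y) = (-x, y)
D

A transformation preserves a norm if ||T(v)|| = ||v|| for every v; a single vector where the norm changes rules an option out.

(A) T(x,y) = (2x, 2y): v = (1, 0) has norm sqrt((1)^2 + (0)^2) = 1, but T(v) = (2, 0) has norm 2 -- not preserved.
(B) T(x,y) = (2x, y): v = (1, 0) has norm sqrt((1)^2 + (0)^2) = 1, but T(v) = (2, 0) has norm 2 -- not preserved.
(C) T(x,y) = (x + y, y): v = (0, 1) has norm sqrt((0)^2 + (1)^2) = 1, but T(v) = (1, 1) has norm sqrt(2) -- not preserved.
(D) T(x,y) = (-x, y): preserves the norm -- it is an orthogonal map (a rotation/reflection), and (-x)^2 + (y)^2 simplifies to x^2 + y^2.

Therefore the answer is (D).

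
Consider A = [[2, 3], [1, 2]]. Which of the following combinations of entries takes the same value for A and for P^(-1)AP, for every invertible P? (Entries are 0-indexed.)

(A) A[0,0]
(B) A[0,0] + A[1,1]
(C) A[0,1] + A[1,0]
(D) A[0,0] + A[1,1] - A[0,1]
B

A[0,0] + A[1,1] is the trace of A. By the cyclic property of the trace, tr(P^(-1)AP) = tr(APP^(-1)) = tr(A), so it is the same for every matrix similar to A.

The other combinations are not similarity invariants. For example, take P = [[1, -1], [0, 1]] (det P = 1), so P^(-1) = [[1, 1], [0, 1]] and
B = P^(-1)AP = [[3, 2], [1, 1]].
Evaluating each option on A and on B:
(A) A[0,0]: 2 for A, 3 for B -> changes
(B) A[0,0] + A[1,1]: 4 for A, 4 for B -> unchanged
(C) A[0,1] + A[1,0]: 4 for A, 3 for B -> changes
(D) A[0,0] + A[1,1] - A[0,1]: 1 for A, 2 for B -> changes

Only (B) A[0,0] + A[1,1] = 4 survives (and it does so for every P, not just this one), so it is the invariant.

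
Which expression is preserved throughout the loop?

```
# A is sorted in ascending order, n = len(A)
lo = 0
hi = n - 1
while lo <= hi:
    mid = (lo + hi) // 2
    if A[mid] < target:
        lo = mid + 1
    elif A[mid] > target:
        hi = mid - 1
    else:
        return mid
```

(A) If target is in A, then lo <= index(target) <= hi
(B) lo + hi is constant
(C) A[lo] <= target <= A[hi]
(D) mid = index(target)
A

A loop invariant must hold before the first iteration and be re-established by every execution of the body.

(A) If target is in A, then lo <= index(target) <= hi: Before the loop [lo, hi] = [0, n-1] covers every index. When A[mid] < target, sortedness puts target strictly to the right of mid, so setting lo = mid + 1 keeps index(target) in [lo, hi]; symmetrically for hi = mid - 1. Hence 'if target is in A then lo <= index(target) <= hi' holds after every iteration, and when lo > hi it proves target is absent.

The other options fail:
(B) lo + hi is constant: each iteration moves exactly one of lo, hi, so lo + hi changes (e.g. 0 + (n-1) becomes (mid+1) + (n-1)).
(C) A[lo] <= target <= A[hi]: fails when target is not in A (e.g. target < A[0] already violates it before the loop), so it is not maintained in general.
(D) mid = index(target): mid is just the current probe; it equals index(target) only on the iteration that returns.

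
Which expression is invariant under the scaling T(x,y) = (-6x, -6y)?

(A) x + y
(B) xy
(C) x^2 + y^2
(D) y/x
D

Under the uniform scaling T(x,y) = (-6x, -6y):
Substitute the transformed coordinates into each option and compare with the original:
(A) x + y  ->  (-6x) + (-6y) = -6x - 6y   [differs from x + y: not invariant]
(B) xy  ->  (-6x)(-6y) = 36xy   [differs from xy: not invariant]
(C) x^2 + y^2  ->  (-6x)^2 + (-6y)^2 = 36x^2 + 36y^2   [differs from x^2 + y^2: not invariant]
(D) y/x  ->  (-6y)/(-6x) = y/x   [equals y/x: invariant]

Only option (D), y/x, is unchanged by the transformation.
The common factor -6 cancels in a ratio of coordinates, while sums, products and sums of squares pick up factors of -6 or 36.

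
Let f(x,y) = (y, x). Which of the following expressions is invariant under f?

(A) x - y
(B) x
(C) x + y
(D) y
C

For f(x,y) = (y, x):
After applying f: x' = y, y' = x. So x' + y' = y + x = x + y.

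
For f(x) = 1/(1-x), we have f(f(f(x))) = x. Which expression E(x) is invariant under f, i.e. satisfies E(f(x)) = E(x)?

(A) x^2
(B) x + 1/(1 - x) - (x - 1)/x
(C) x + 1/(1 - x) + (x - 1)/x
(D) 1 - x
C

Replace x by f(x) = 1/(1 - x) in each option and simplify. As a quick numerical cross-check, also compare E(4) with E(f(4)) = E(-1/3).

(A) x^2  ->  (1/(1 - x))^2 = (x - 1)^(-2); check: E(4) = 16 but E(-1/3) = 1/9.   [not invariant]
(B) x + 1/(1 - x) - (x - 1)/x  ->  (1/(1 - x)) + 1/(1 - (1/(1 - x))) - ((1/(1 - x)) - 1)/(1/(1 - x)) = (x^2(1 - x) - x + (x - 1)^2)/(x(x - 1)); check: E(4) = 35/12 but E(-1/3) = -43/12.   [not invariant]
(C) x + 1/(1 - x) + (x - 1)/x  ->  (1/(1 - x)) + 1/(1 - (1/(1 - x))) + ((1/(1 - x)) - 1)/(1/(1 - x)), which simplifies back to x + 1/(1 - x) + (x - 1)/x; check: E(4) = 53/12, E(-1/3) = 53/12.   [invariant]
(D) 1 - x  ->  1 - (1/(1 - x)) = x/(x - 1); check: E(4) = -3 but E(-1/3) = 4/3.   [not invariant]

Only (C) is unchanged. Indeed f(f(x)) = 1/(1 - 1/(1-x)) = (1-x)/(-x) = (x-1)/x, so E(x) = x + f(x) + f(f(x)) is the sum over the whole 3-cycle; applying f just permutes the three terms cyclically (x -> f(x) -> f(f(x)) -> x), leaving the sum unchanged.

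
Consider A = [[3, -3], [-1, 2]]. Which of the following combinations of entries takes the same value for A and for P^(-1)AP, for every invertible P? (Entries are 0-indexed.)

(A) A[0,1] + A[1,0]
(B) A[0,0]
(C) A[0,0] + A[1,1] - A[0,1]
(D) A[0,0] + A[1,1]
D

A[0,0] + A[1,1] is the trace of A. By the cyclic property of the trace, tr(P^(-1)AP) = tr(APP^(-1)) = tr(A), so it is the same for every matrix similar to A.

The other combinations are not similarity invariants. For example, take P = [[1, 1], [1, 2]] (det P = 1), so P^(-1) = [[2, -1], [-1, 1]] and
B = P^(-1)AP = [[-1, -9], [1, 6]].
Evaluating each option on A and on B:
(A) A[0,1] + A[1,0]: -4 for A, -8 for B -> changes
(B) A[0,0]: 3 for A, -1 for B -> changes
(C) A[0,0] + A[1,1] - A[0,1]: 8 for A, 14 for B -> changes
(D) A[0,0] + A[1,1]: 5 for A, 5 for B -> unchanged

Only (D) A[0,0] + A[1,1] = 5 survives (and it does so for every P, not just this one), so it is the invariant.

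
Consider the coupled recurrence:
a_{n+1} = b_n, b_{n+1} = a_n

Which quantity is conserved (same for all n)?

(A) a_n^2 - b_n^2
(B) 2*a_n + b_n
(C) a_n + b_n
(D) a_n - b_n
C

Replace a_n by a_{n+1} = b_n and b_n by b_{n+1} = a_n in each option and simplify:
(A) a_n^2 - b_n^2  ->  (b_n)^2 - (a_n)^2 = -a_n^2 + b_n^2   [not conserved]
(B) 2*a_n + b_n  ->  2*(b_n) + (a_n) = a_n + 2*b_n   [not conserved]
(C) a_n + b_n  ->  (b_n) + (a_n) = a_n + b_n   [conserved]
(D) a_n - b_n  ->  (b_n) - (a_n) = -a_n + b_n   [not conserved]

Only (C) a_n + b_n returns to itself after one step, so it is the conserved quantity.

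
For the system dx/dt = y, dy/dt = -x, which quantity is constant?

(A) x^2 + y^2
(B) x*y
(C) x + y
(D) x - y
A

A first integral I satisfies dI/dt = 0 along every solution. Differentiate each option and use the equation of motion:
(A) d/dt[x^2 + y^2] = 2x*dx/dt + 2y*dy/dt = 2x*y + 2y*(-x) = 0
(B) d/dt[x*y] = (dx/dt)y + x(dy/dt) = y^2 - x^2, not identically 0
(C) d/dt[x + y] = y + (-x) = y - x, not identically 0
(D) d/dt[x - y] = y - (-x) = x + y, not identically 0

Only (A) has zero time-derivative. So x^2 + y^2 (the squared radius; trajectories are circles) is the conserved quantity.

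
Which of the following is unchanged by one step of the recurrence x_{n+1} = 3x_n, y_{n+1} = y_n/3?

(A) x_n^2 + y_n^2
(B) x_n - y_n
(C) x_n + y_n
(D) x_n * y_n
D

For the recurrence x_{n+1} = 3x_n, y_{n+1} = y_n/3:

x_{n+1} * y_{n+1} = (3x_n) * (y_n/3) = x_n * y_n
The product is conserved.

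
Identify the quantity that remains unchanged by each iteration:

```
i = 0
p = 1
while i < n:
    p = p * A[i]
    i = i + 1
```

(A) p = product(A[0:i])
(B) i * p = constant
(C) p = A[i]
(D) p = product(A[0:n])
A

A loop invariant must hold before the first iteration and be re-established by every execution of the body.

(A) p = product(A[0:i]): Initially i = 0 and p = 1 = product of the empty slice A[0:0]. If p = product(A[0:i]) holds at the top of an iteration, the body sets p to product(A[0:i]) * A[i] = product(A[0:i+1]) and then i to i+1, so the property is restored. At exit i = n, giving p = product(A[0:n]).

The other options fail:
(B) i * p = constant: initially i * p = 0, but after one iteration it is 1 * A[0], which is nonzero in general.
(C) p = A[i]: after the first iteration p = A[0] but i = 1; in general p is a product of several elements, not a single one.
(D) p = product(A[0:n]): false before the loop (p = 1, not the full product) -- it only becomes true at exit.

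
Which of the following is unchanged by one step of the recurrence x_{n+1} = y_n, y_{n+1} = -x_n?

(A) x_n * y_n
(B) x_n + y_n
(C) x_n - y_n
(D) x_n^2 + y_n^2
D

For the recurrence x_{n+1} = y_n, y_{n+1} = -x_n:

x_{n+1}^2 + y_{n+1}^2 = y_n^2 + (-x_n)^2 = x_n^2 + y_n^2
The sum of squares is conserved (like energy in a harmonic oscillator).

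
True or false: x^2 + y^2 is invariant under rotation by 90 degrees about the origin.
True

Applying rotation by 90 degrees: x' = x*cos(90 degrees) - y*sin(90 degrees) = -y, y' = x*sin(90 degrees) + y*cos(90 degrees) = x

Substituting into x^2 + y^2:
(-y)^2 + (x)^2
= x^2 + y^2

This equals the original expression x^2 + y^2, so it IS invariant.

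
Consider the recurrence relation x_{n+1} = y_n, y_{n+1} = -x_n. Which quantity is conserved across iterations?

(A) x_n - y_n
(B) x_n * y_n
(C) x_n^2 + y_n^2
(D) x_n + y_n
C

For the recurrence x_{n+1} = y_n, y_{n+1} = -x_n:

x_{n+1}^2 + y_{n+1}^2 = y_n^2 + (-x_n)^2 = x_n^2 + y_n^2
The sum of squares is conserved (like energy in a harmonic oscillator).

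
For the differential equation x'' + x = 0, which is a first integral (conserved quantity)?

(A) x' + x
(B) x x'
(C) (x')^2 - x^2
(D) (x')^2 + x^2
D

A first integral I satisfies dI/dt = 0 along every solution. Differentiate each option and use the equation of motion:
(A) d/dt[x' + x] = x'' + x' = -x + x', not identically 0
(B) d/dt[x x'] = (x')^2 + x x'' = (x')^2 - x^2, not identically 0
(C) d/dt[(x')^2 - x^2] = 2x'x'' - 2x x' = -4x x', not identically 0
(D) d/dt[(x')^2 + x^2] = 2x'x'' + 2x x' = 2x'(-x) + 2x x' = 0

Only (D) has zero time-derivative. So the energy-like quantity (x')^2 + x^2 is the first integral.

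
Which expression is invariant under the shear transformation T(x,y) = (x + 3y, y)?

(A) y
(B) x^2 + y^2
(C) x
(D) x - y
A

Under the shear T(x,y) = (x + 3y, y):
Substitute the transformed coordinates into each option and compare with the original:
(A) y  ->  (y) = y   [equals y: invariant]
(B) x^2 + y^2  ->  (x + 3y)^2 + (y)^2 = x^2 + 6xy + 10y^2   [differs from x^2 + y^2: not invariant]
(C) x  ->  (x + 3y) = x + 3y   [differs from x: not invariant]
(D) x - y  ->  (x + 3y) - (y) = x + 2y   [differs from x - y: not invariant]

Only option (A), y, is unchanged by the transformation.
A horizontal shear moves points parallel to the x-axis, so the y-coordinate (and any function of y alone) is unchanged.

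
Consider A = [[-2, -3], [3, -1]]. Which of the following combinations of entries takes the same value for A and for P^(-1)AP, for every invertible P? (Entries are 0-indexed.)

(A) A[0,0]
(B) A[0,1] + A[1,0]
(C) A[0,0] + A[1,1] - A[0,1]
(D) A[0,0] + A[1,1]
D

A[0,0] + A[1,1] is the trace of A. By the cyclic property of the trace, tr(P^(-1)AP) = tr(APP^(-1)) = tr(A), so it is the same for every matrix similar to A.

The other combinations are not similarity invariants. For example, take P = [[2, 1], [1, 1]] (det P = 1), so P^(-1) = [[1, -1], [-1, 2]] and
B = P^(-1)AP = [[-12, -7], [17, 9]].
Evaluating each option on A and on B:
(A) A[0,0]: -2 for A, -12 for B -> changes
(B) A[0,1] + A[1,0]: 0 for A, 10 for B -> changes
(C) A[0,0] + A[1,1] - A[0,1]: 0 for A, 4 for B -> changes
(D) A[0,0] + A[1,1]: -3 for A, -3 for B -> unchanged

Only (D) A[0,0] + A[1,1] = -3 survives (and it does so for every P, not just this one), so it is the invariant.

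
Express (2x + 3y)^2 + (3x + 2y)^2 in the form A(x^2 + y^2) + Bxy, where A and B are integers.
13(x^2 + y^2) + 24xy

Expanding: (2x + 3y)^2 = 4x^2 + 12xy + 9y^2
(3x + 2y)^2 = 9x^2 + 12xy + 4y^2
Sum = (4+9)(x^2+y^2) + 24xy = 13(x^2 + y^2) + 24xy
This is symmetric in x and y.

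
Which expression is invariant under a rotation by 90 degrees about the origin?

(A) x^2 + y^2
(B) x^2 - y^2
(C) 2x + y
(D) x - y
A

A rotation by 90 degrees sends (x, y) to (-y, x).
Substitute the transformed coordinates into each option and compare with the original:
(A) x^2 + y^2  ->  (-y)^2 + (x)^2 = x^2 + y^2   [equals x^2 + y^2: invariant]
(B) x^2 - y^2  ->  (-y)^2 - (x)^2 = -x^2 + y^2   [differs from x^2 - y^2: not invariant]
(C) 2x + y  ->  2(-y) + (x) = x - 2y   [differs from 2x + y: not invariant]
(D) x - y  ->  (-y) - (x) = -x - y   [differs from x - y: not invariant]

Only option (A), x^2 + y^2, is unchanged by the transformation.
Geometrically, x^2 + y^2 is the squared distance from the origin, which every rotation about the origin preserves.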